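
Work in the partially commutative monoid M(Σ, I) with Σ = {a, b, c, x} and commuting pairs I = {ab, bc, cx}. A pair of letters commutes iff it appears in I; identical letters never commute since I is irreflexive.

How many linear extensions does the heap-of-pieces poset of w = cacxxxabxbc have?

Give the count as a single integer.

0(c) covers ∅
1(a) covers 0:c
2(c) covers 1:a
3(x) covers 1:a
4(x) covers 3:x
5(x) covers 4:x
6(a) covers 2:c, 5:x
7(b) covers 5:x
8(x) covers 6:a, 7:b
9(b) covers 8:x
10(c) covers 6:a
floor of heap: 0:c
completions by unplaced set U, small U first (add the entries for U minus each lowest piece of U):
  |U|=1: {9}:1  {10}:1
  |U|=2: {8,9}:1  {9,10}:2
  |U|=3: {7,8,9}:1  {8,9,10}:3
  |U|=4: {6,8,9,10}:3  {7,8,9,10}:4
  |U|=5: {2,6,8,9,10}:3  {6,7,8,9,10}:7
  |U|=6: {2,6,7,8,9,10}:10  {5,6,7,8,9,10}:7
  |U|=7: {2,5,6,7,8,9,10}:17  {4,5,6,7,8,9,10}:7
  |U|=8: {2,4,5,6,7,8,9,10}:24  {3,4,5,6,7,8,9,10}:7
  |U|=9: {2,3,4,5,6,7,8,9,10}:31
  start at 0(c): 31

31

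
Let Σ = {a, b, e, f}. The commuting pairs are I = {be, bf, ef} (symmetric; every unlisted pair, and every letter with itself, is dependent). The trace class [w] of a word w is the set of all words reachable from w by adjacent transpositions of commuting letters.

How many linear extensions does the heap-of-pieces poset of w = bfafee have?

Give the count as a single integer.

6

0(b) covers ∅
1(f) covers ∅
2(a) covers 0:b, 1:f
3(f) covers 2:a
4(e) covers 2:a
5(e) covers 4:e
floor of heap: 0:b, 1:f
completions by unplaced set U, small U first (add the entries for U minus each lowest piece of U):
  |U|=1: {3}:1  {5}:1
  |U|=2: {3,5}:2  {4,5}:1
  |U|=3: {3,4,5}:3
  |U|=4: {2,3,4,5}:3
  start at 0(b): 3
  start at 1(f): 3
sum over floor = 6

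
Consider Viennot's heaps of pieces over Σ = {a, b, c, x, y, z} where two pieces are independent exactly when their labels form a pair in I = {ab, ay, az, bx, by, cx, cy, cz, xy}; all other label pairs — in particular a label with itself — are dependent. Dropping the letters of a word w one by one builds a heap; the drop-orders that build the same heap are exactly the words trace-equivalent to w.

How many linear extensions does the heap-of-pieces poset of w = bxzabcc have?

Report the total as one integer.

7

#0=b has no predecessor
#1=x has no predecessor
#2=z depends on [0:b, 1:x]
#3=a depends on [1:x]
#4=b depends on [2:z]
#5=c depends on [3:a, 4:b]
#6=c depends on [5:c]
sources: [0:b, 1:x]
N(rest) = Σ N(rest − s) over sources s of rest; N(one piece) = 1:
  size 1 → [6]=1
  size 2 → [5,6]=1
  size 3 → [3,5,6]=1  [4,5,6]=1
  size 4 → [2,4,5,6]=1  [3,4,5,6]=2
  size 5 → [0,2,4,5,6]=1  [2,3,4,5,6]=3
  first=0(b) contributes 3
  first=1(x) contributes 4
|[w]| = 7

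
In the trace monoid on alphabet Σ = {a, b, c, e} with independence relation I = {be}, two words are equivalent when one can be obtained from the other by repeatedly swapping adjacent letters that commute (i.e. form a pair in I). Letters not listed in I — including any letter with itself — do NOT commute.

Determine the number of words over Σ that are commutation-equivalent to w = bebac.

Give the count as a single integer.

0(b) covers ∅
1(e) covers ∅
2(b) covers 0:b
3(a) covers 1:e, 2:b
4(c) covers 3:a
floor of heap: 0:b, 1:e
completions by unplaced set U, small U first (add the entries for U minus each lowest piece of U):
  |U|=1: {4}:1
  |U|=2: {3,4}:1
  |U|=3: {1,3,4}:1  {2,3,4}:1
  start at 0(b): 2
  start at 1(e): 1
sum over floor = 3

3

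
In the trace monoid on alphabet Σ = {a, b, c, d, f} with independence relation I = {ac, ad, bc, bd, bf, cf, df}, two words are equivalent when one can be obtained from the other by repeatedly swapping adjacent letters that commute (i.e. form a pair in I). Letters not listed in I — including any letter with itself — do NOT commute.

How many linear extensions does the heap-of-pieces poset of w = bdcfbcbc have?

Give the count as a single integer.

#0=b has no predecessor
#1=d has no predecessor
#2=c depends on [1:d]
#3=f has no predecessor
#4=b depends on [0:b]
#5=c depends on [2:c]
#6=b depends on [4:b]
#7=c depends on [5:c]
sources: [0:b, 1:d, 3:f]
N(rest) = Σ N(rest − s) over sources s of rest; N(one piece) = 1:
  size 1 → [3]=1  [6]=1  [7]=1
  size 2 → [3,6]=2  [3,7]=2  [4,6]=1  [5,7]=1  [6,7]=2
  size 3 → [0,4,6]=1  [2,5,7]=1  [3,4,6]=3  [3,5,7]=3  [3,6,7]=6  [4,6,7]=3  [5,6,7]=3
  size 4 → [0,3,4,6]=4  [0,4,6,7]=4  [1,2,5,7]=1  [2,3,5,7]=4  [2,5,6,7]=4  [3,4,6,7]=12  [3,5,6,7]=12  [4,5,6,7]=6
  size 5 → [0,3,4,6,7]=20  [0,4,5,6,7]=10  [1,2,3,5,7]=5  [1,2,5,6,7]=5  [2,3,5,6,7]=20  [2,4,5,6,7]=10  [3,4,5,6,7]=30
  size 6 → [0,2,4,5,6,7]=20  [0,3,4,5,6,7]=60  [1,2,3,5,6,7]=30  [1,2,4,5,6,7]=15  [2,3,4,5,6,7]=60
  first=0(b) contributes 105
  first=1(d) contributes 140
  first=3(f) contributes 35
|[w]| = 280

280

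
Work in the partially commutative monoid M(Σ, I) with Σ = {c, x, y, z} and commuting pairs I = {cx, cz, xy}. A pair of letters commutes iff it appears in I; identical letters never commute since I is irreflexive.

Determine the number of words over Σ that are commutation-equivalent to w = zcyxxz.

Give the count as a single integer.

9

#0=z has no predecessor
#1=c has no predecessor
#2=y depends on [0:z, 1:c]
#3=x depends on [0:z]
#4=x depends on [3:x]
#5=z depends on [2:y, 4:x]
sources: [0:z, 1:c]
N(rest) = Σ N(rest − s) over sources s of rest; N(one piece) = 1:
  size 1 → [5]=1
  size 2 → [2,5]=1  [4,5]=1
  size 3 → [1,2,5]=1  [2,4,5]=2  [3,4,5]=1
  size 4 → [1,2,4,5]=3  [2,3,4,5]=3
  first=0(z) contributes 6
  first=1(c) contributes 3
|[w]| = 9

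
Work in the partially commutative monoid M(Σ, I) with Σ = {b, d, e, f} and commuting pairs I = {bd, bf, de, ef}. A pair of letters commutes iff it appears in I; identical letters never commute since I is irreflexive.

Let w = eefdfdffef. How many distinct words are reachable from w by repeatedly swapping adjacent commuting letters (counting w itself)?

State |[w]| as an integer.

120

0(e) covers ∅
1(e) covers 0:e
2(f) covers ∅
3(d) covers 2:f
4(f) covers 3:d
5(d) covers 4:f
6(f) covers 5:d
7(f) covers 6:f
8(e) covers 1:e
9(f) covers 7:f
floor of heap: 0:e, 2:f
completions by unplaced set U, small U first (add the entries for U minus each lowest piece of U):
  |U|=1: {8}:1  {9}:1
  |U|=2: {1,8}:1  {7,9}:1  {8,9}:2
  |U|=3: {0,1,8}:1  {1,8,9}:3  {6,7,9}:1  {7,8,9}:3
  |U|=4: {0,1,8,9}:4  {1,7,8,9}:6  {5,6,7,9}:1  {6,7,8,9}:4
  |U|=5: {0,1,7,8,9}:10  {1,6,7,8,9}:10  {4,5,6,7,9}:1  {5,6,7,8,9}:5
  |U|=6: {0,1,6,7,8,9}:20  {1,5,6,7,8,9}:15  {3,4,5,6,7,9}:1  {4,5,6,7,8,9}:6
  |U|=7: {0,1,5,6,7,8,9}:35  {1,4,5,6,7,8,9}:21  {2,3,4,5,6,7,9}:1  {3,4,5,6,7,8,9}:7
  |U|=8: {0,1,4,5,6,7,8,9}:56  {1,3,4,5,6,7,8,9}:28  {2,3,4,5,6,7,8,9}:8
  start at 0(e): 36
  start at 2(f): 84
sum over floor = 120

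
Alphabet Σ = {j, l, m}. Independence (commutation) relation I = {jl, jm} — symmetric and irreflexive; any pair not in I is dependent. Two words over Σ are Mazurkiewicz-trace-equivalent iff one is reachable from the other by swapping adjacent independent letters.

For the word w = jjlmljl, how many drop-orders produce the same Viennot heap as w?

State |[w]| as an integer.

35

0(j) covers ∅
1(j) covers 0:j
2(l) covers ∅
3(m) covers 2:l
4(l) covers 3:m
5(j) covers 1:j
6(l) covers 4:l
floor of heap: 0:j, 2:l
completions by unplaced set U, small U first (add the entries for U minus each lowest piece of U):
  |U|=1: {5}:1  {6}:1
  |U|=2: {1,5}:1  {4,6}:1  {5,6}:2
  |U|=3: {0,1,5}:1  {1,5,6}:3  {3,4,6}:1  {4,5,6}:3
  |U|=4: {0,1,5,6}:4  {1,4,5,6}:6  {2,3,4,6}:1  {3,4,5,6}:4
  |U|=5: {0,1,4,5,6}:10  {1,3,4,5,6}:10  {2,3,4,5,6}:5
  start at 0(j): 15
  start at 2(l): 20
sum over floor = 35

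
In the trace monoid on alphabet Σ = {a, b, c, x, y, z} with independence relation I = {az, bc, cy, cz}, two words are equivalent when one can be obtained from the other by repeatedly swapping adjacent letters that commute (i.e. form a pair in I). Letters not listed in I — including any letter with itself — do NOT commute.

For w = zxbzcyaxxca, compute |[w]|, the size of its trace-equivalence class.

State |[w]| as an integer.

4

#0=z has no predecessor
#1=x depends on [0:z]
#2=b depends on [1:x]
#3=z depends on [2:b]
#4=c depends on [1:x]
#5=y depends on [3:z]
#6=a depends on [4:c, 5:y]
#7=x depends on [6:a]
#8=x depends on [7:x]
#9=c depends on [8:x]
#10=a depends on [9:c]
sources: [0:z]
N(rest) = Σ N(rest − s) over sources s of rest; N(one piece) = 1:
  size 1 → [10]=1
  size 2 → [9,10]=1
  size 3 → [8,9,10]=1
  size 4 → [7,8,9,10]=1
  size 5 → [6,7,8,9,10]=1
  size 6 → [4,6,7,8,9,10]=1  [5,6,7,8,9,10]=1
  size 7 → [3,5,6,7,8,9,10]=1  [4,5,6,7,8,9,10]=2
  size 8 → [2,3,5,6,7,8,9,10]=1  [3,4,5,6,7,8,9,10]=3
  size 9 → [2,3,4,5,6,7,8,9,10]=4
  first=0(z) contributes 4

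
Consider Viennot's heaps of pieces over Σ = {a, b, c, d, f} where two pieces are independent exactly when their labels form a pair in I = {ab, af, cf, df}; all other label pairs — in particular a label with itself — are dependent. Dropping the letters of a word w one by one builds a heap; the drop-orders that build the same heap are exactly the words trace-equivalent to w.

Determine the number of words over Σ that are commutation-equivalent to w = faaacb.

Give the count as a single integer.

5

piece 0:f — minimal
piece 1:a — minimal
piece 2:a rests on {1:a}
piece 3:a rests on {2:a}
piece 4:c rests on {3:a}
piece 5:b rests on {0:f, 4:c}
minimal pieces: {0:f, 1:a}
ways to finish when only these pieces remain (= sum over removing one remaining piece with nothing left below it):
  1 left: {5}→1
  2 left: {0,5}→1  {4,5}→1
  3 left: {0,4,5}→2  {3,4,5}→1
  4 left: {0,3,4,5}→3  {2,3,4,5}→1
  placing 0:f first → 1 extensions
  placing 1:a first → 4 extensions
total linear extensions = 5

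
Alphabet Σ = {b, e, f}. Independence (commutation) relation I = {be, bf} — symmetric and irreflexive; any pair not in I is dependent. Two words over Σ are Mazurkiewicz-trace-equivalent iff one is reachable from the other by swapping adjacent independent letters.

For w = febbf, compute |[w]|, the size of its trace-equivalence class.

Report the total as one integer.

0(f) covers ∅
1(e) covers 0:f
2(b) covers ∅
3(b) covers 2:b
4(f) covers 1:e
floor of heap: 0:f, 2:b
completions by unplaced set U, small U first (add the entries for U minus each lowest piece of U):
  |U|=1: {3}:1  {4}:1
  |U|=2: {1,4}:1  {2,3}:1  {3,4}:2
  |U|=3: {0,1,4}:1  {1,3,4}:3  {2,3,4}:3
  start at 0(f): 6
  start at 2(b): 4
sum over floor = 10

10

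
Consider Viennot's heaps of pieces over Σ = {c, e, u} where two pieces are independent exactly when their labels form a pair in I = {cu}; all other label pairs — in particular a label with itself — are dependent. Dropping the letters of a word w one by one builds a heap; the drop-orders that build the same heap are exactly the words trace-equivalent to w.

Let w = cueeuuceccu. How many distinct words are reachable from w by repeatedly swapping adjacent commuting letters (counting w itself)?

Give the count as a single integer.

piece 0:c — minimal
piece 1:u — minimal
piece 2:e rests on {0:c, 1:u}
piece 3:e rests on {2:e}
piece 4:u rests on {3:e}
piece 5:u rests on {4:u}
piece 6:c rests on {3:e}
piece 7:e rests on {5:u, 6:c}
piece 8:c rests on {7:e}
piece 9:c rests on {8:c}
piece 10:u rests on {7:e}
minimal pieces: {0:c, 1:u}
ways to finish when only these pieces remain (= sum over removing one remaining piece with nothing left below it):
  1 left: {9}→1  {10}→1
  2 left: {8,9}→1  {9,10}→2
  3 left: {8,9,10}→3
  4 left: {7,8,9,10}→3
  5 left: {5,7,8,9,10}→3  {6,7,8,9,10}→3
  6 left: {4,5,7,8,9,10}→3  {5,6,7,8,9,10}→6
  7 left: {4,5,6,7,8,9,10}→9
  8 left: {3,4,5,6,7,8,9,10}→9
  9 left: {2,3,4,5,6,7,8,9,10}→9
  placing 0:c first → 9 extensions
  placing 1:u first → 9 extensions
total linear extensions = 18

18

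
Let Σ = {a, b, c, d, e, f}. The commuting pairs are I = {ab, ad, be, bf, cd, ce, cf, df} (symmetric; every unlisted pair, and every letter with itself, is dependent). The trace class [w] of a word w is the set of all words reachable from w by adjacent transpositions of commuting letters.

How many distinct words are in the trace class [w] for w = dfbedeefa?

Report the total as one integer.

piece 0:d — minimal
piece 1:f — minimal
piece 2:b rests on {0:d}
piece 3:e rests on {0:d, 1:f}
piece 4:d rests on {2:b, 3:e}
piece 5:e rests on {4:d}
piece 6:e rests on {5:e}
piece 7:f rests on {6:e}
piece 8:a rests on {7:f}
minimal pieces: {0:d, 1:f}
ways to finish when only these pieces remain (= sum over removing one remaining piece with nothing left below it):
  1 left: {8}→1
  2 left: {7,8}→1
  3 left: {6,7,8}→1
  4 left: {5,6,7,8}→1
  5 left: {4,5,6,7,8}→1
  6 left: {2,4,5,6,7,8}→1  {3,4,5,6,7,8}→1
  7 left: {1,3,4,5,6,7,8}→1  {2,3,4,5,6,7,8}→2
  placing 0:d first → 3 extensions
  placing 1:f first → 2 extensions
total linear extensions = 5

5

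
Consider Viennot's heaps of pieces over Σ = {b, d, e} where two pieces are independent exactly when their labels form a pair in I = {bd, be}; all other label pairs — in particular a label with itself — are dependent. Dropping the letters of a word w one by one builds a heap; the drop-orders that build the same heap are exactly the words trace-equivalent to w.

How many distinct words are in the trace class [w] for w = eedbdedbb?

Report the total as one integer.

84

drop 0:e onto floor
drop 1:e onto {0:e}
drop 2:d onto {1:e}
drop 3:b onto floor
drop 4:d onto {2:d}
drop 5:e onto {4:d}
drop 6:d onto {5:e}
drop 7:b onto {3:b}
drop 8:b onto {7:b}
ground layer = {0:e, 3:b}
drop-orders for the pieces not yet dropped (sum over which currently-grounded one goes next):
  1 to go: {6} 1  {8} 1
  2 to go: {5,6} 1  {6,8} 2  {7,8} 1
  3 to go: {3,7,8} 1  {4,5,6} 1  {5,6,8} 3  {6,7,8} 3
  4 to go: {2,4,5,6} 1  {3,6,7,8} 4  {4,5,6,8} 4  {5,6,7,8} 6
  5 to go: {1,2,4,5,6} 1  {2,4,5,6,8} 5  {3,5,6,7,8} 10  {4,5,6,7,8} 10
  6 to go: {0,1,2,4,5,6} 1  {1,2,4,5,6,8} 6  {2,4,5,6,7,8} 15  {3,4,5,6,7,8} 20
  7 to go: {0,1,2,4,5,6,8} 7  {1,2,4,5,6,7,8} 21  {2,3,4,5,6,7,8} 35
  if 0:e drops first: 56 orders
  if 3:b drops first: 28 orders
heap linearizations: 84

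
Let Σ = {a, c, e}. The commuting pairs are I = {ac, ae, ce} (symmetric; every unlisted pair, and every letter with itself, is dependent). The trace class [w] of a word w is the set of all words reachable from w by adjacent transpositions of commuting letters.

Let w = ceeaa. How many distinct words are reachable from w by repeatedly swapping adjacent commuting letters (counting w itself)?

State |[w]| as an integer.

0(c) covers ∅
1(e) covers ∅
2(e) covers 1:e
3(a) covers ∅
4(a) covers 3:a
floor of heap: 0:c, 1:e, 3:a
completions by unplaced set U, small U first (add the entries for U minus each lowest piece of U):
  |U|=1: {0}:1  {2}:1  {4}:1
  |U|=2: {0,2}:2  {0,4}:2  {1,2}:1  {2,4}:2  {3,4}:1
  |U|=3: {0,1,2}:3  {0,2,4}:6  {0,3,4}:3  {1,2,4}:3  {2,3,4}:3
  start at 0(c): 6
  start at 1(e): 12
  start at 3(a): 12
sum over floor = 30

30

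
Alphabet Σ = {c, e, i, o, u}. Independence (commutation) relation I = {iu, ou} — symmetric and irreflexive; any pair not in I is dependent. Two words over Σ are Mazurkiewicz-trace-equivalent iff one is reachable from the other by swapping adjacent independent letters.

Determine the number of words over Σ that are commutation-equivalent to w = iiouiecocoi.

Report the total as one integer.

5

piece 0:i — minimal
piece 1:i rests on {0:i}
piece 2:o rests on {1:i}
piece 3:u — minimal
piece 4:i rests on {2:o}
piece 5:e rests on {3:u, 4:i}
piece 6:c rests on {5:e}
piece 7:o rests on {6:c}
piece 8:c rests on {7:o}
piece 9:o rests on {8:c}
piece 10:i rests on {9:o}
minimal pieces: {0:i, 3:u}
ways to finish when only these pieces remain (= sum over removing one remaining piece with nothing left below it):
  1 left: {10}→1
  2 left: {9,10}→1
  3 left: {8,9,10}→1
  4 left: {7,8,9,10}→1
  5 left: {6,7,8,9,10}→1
  6 left: {5,6,7,8,9,10}→1
  7 left: {3,5,6,7,8,9,10}→1  {4,5,6,7,8,9,10}→1
  8 left: {2,4,5,6,7,8,9,10}→1  {3,4,5,6,7,8,9,10}→2
  9 left: {1,2,4,5,6,7,8,9,10}→1  {2,3,4,5,6,7,8,9,10}→3
  placing 0:i first → 4 extensions
  placing 3:u first → 1 extensions
total linear extensions = 5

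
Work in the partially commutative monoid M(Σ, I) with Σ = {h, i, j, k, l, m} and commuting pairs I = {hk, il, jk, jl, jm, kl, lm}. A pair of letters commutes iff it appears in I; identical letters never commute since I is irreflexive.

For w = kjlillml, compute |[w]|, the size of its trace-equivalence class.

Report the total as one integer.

0(k) covers ∅
1(j) covers ∅
2(l) covers ∅
3(i) covers 0:k, 1:j
4(l) covers 2:l
5(l) covers 4:l
6(m) covers 3:i
7(l) covers 5:l
floor of heap: 0:k, 1:j, 2:l
completions by unplaced set U, small U first (add the entries for U minus each lowest piece of U):
  |U|=1: {6}:1  {7}:1
  |U|=2: {3,6}:1  {5,7}:1  {6,7}:2
  |U|=3: {0,3,6}:1  {1,3,6}:1  {3,6,7}:3  {4,5,7}:1  {5,6,7}:3
  |U|=4: {0,1,3,6}:2  {0,3,6,7}:4  {1,3,6,7}:4  {2,4,5,7}:1  {3,5,6,7}:6  {4,5,6,7}:4
  |U|=5: {0,1,3,6,7}:10  {0,3,5,6,7}:10  {1,3,5,6,7}:10  {2,4,5,6,7}:5  {3,4,5,6,7}:10
  |U|=6: {0,1,3,5,6,7}:30  {0,3,4,5,6,7}:20  {1,3,4,5,6,7}:20  {2,3,4,5,6,7}:15
  start at 0(k): 35
  start at 1(j): 35
  start at 2(l): 70
sum over floor = 140

140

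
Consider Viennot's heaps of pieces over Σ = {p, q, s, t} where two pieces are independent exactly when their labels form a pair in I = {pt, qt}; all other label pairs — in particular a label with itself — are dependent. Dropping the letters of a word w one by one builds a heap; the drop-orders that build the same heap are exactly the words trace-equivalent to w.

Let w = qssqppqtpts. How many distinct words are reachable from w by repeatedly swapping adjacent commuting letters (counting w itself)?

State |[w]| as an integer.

21

0(q) covers ∅
1(s) covers 0:q
2(s) covers 1:s
3(q) covers 2:s
4(p) covers 3:q
5(p) covers 4:p
6(q) covers 5:p
7(t) covers 2:s
8(p) covers 6:q
9(t) covers 7:t
10(s) covers 8:p, 9:t
floor of heap: 0:q
completions by unplaced set U, small U first (add the entries for U minus each lowest piece of U):
  |U|=1: {10}:1
  |U|=2: {8,10}:1  {9,10}:1
  |U|=3: {6,8,10}:1  {7,9,10}:1  {8,9,10}:2
  |U|=4: {5,6,8,10}:1  {6,8,9,10}:3  {7,8,9,10}:3
  |U|=5: {4,5,6,8,10}:1  {5,6,8,9,10}:4  {6,7,8,9,10}:6
  |U|=6: {3,4,5,6,8,10}:1  {4,5,6,8,9,10}:5  {5,6,7,8,9,10}:10
  |U|=7: {3,4,5,6,8,9,10}:6  {4,5,6,7,8,9,10}:15
  |U|=8: {3,4,5,6,7,8,9,10}:21
  |U|=9: {2,3,4,5,6,7,8,9,10}:21
  start at 0(q): 21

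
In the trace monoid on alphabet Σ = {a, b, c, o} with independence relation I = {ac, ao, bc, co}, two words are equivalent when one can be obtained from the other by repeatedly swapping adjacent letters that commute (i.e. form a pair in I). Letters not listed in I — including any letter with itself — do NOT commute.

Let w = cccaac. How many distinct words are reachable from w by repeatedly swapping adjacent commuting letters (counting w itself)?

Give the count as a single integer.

piece 0:c — minimal
piece 1:c rests on {0:c}
piece 2:c rests on {1:c}
piece 3:a — minimal
piece 4:a rests on {3:a}
piece 5:c rests on {2:c}
minimal pieces: {0:c, 3:a}
ways to finish when only these pieces remain (= sum over removing one remaining piece with nothing left below it):
  1 left: {4}→1  {5}→1
  2 left: {2,5}→1  {3,4}→1  {4,5}→2
  3 left: {1,2,5}→1  {2,4,5}→3  {3,4,5}→3
  4 left: {0,1,2,5}→1  {1,2,4,5}→4  {2,3,4,5}→6
  placing 0:c first → 10 extensions
  placing 3:a first → 5 extensions
total linear extensions = 15

15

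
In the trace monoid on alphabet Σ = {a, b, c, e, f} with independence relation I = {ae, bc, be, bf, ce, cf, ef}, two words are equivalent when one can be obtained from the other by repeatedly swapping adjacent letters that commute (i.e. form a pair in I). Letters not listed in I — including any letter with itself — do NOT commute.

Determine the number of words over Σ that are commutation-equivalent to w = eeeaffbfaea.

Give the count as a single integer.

#0=e has no predecessor
#1=e depends on [0:e]
#2=e depends on [1:e]
#3=a has no predecessor
#4=f depends on [3:a]
#5=f depends on [4:f]
#6=b depends on [3:a]
#7=f depends on [5:f]
#8=a depends on [6:b, 7:f]
#9=e depends on [2:e]
#10=a depends on [8:a]
sources: [0:e, 3:a]
N(rest) = Σ N(rest − s) over sources s of rest; N(one piece) = 1:
  size 1 → [9]=1  [10]=1
  size 2 → [2,9]=1  [8,10]=1  [9,10]=2
  size 3 → [1,2,9]=1  [2,9,10]=3  [6,8,10]=1  [7,8,10]=1  [8,9,10]=3
  size 4 → [0,1,2,9]=1  [1,2,9,10]=4  [2,8,9,10]=6  [5,7,8,10]=1  [6,7,8,10]=2  [6,8,9,10]=4  [7,8,9,10]=4
  size 5 → [0,1,2,9,10]=5  [1,2,8,9,10]=10  [2,6,8,9,10]=10  [2,7,8,9,10]=10  [4,5,7,8,10]=1  [5,6,7,8,10]=3  [5,7,8,9,10]=5  [6,7,8,9,10]=10
  size 6 → [0,1,2,8,9,10]=15  [1,2,6,8,9,10]=20  [1,2,7,8,9,10]=20  [2,5,7,8,9,10]=15  [2,6,7,8,9,10]=30  [4,5,6,7,8,10]=4  [4,5,7,8,9,10]=6  [5,6,7,8,9,10]=18
  size 7 → [0,1,2,6,8,9,10]=35  [0,1,2,7,8,9,10]=35  [1,2,5,7,8,9,10]=35  [1,2,6,7,8,9,10]=70  [2,4,5,7,8,9,10]=21  [2,5,6,7,8,9,10]=63  [3,4,5,6,7,8,10]=4  [4,5,6,7,8,9,10]=28
  size 8 → [0,1,2,5,7,8,9,10]=70  [0,1,2,6,7,8,9,10]=140  [1,2,4,5,7,8,9,10]=56  [1,2,5,6,7,8,9,10]=168  [2,4,5,6,7,8,9,10]=112  [3,4,5,6,7,8,9,10]=32
  size 9 → [0,1,2,4,5,7,8,9,10]=126  [0,1,2,5,6,7,8,9,10]=378  [1,2,4,5,6,7,8,9,10]=336  [2,3,4,5,6,7,8,9,10]=144
  first=0(e) contributes 480
  first=3(a) contributes 840
|[w]| = 1320

1320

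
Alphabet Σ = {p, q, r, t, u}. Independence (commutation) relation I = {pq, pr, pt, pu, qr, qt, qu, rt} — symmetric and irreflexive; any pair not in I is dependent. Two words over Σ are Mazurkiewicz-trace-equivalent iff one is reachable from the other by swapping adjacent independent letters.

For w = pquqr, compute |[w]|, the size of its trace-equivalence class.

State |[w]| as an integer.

30

piece 0:p — minimal
piece 1:q — minimal
piece 2:u — minimal
piece 3:q rests on {1:q}
piece 4:r rests on {2:u}
minimal pieces: {0:p, 1:q, 2:u}
ways to finish when only these pieces remain (= sum over removing one remaining piece with nothing left below it):
  1 left: {0}→1  {3}→1  {4}→1
  2 left: {0,3}→2  {0,4}→2  {1,3}→1  {2,4}→1  {3,4}→2
  3 left: {0,1,3}→3  {0,2,4}→3  {0,3,4}→6  {1,3,4}→3  {2,3,4}→3
  placing 0:p first → 6 extensions
  placing 1:q first → 12 extensions
  placing 2:u first → 12 extensions
total linear extensions = 30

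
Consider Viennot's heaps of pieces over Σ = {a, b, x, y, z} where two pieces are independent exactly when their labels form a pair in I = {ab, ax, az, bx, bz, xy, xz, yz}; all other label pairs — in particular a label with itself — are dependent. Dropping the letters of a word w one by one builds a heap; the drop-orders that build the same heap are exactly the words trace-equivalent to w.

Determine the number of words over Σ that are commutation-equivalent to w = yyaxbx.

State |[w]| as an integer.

#0=y has no predecessor
#1=y depends on [0:y]
#2=a depends on [1:y]
#3=x has no predecessor
#4=b depends on [1:y]
#5=x depends on [3:x]
sources: [0:y, 3:x]
N(rest) = Σ N(rest − s) over sources s of rest; N(one piece) = 1:
  size 1 → [2]=1  [4]=1  [5]=1
  size 2 → [2,4]=2  [2,5]=2  [3,5]=1  [4,5]=2
  size 3 → [1,2,4]=2  [2,3,5]=3  [2,4,5]=6  [3,4,5]=3
  size 4 → [0,1,2,4]=2  [1,2,4,5]=8  [2,3,4,5]=12
  first=0(y) contributes 20
  first=3(x) contributes 10
|[w]| = 30

30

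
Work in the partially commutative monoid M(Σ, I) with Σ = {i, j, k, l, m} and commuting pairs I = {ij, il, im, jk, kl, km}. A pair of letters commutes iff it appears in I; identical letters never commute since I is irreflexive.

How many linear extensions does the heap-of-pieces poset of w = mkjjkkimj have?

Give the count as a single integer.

drop 0:m onto floor
drop 1:k onto floor
drop 2:j onto {0:m}
drop 3:j onto {2:j}
drop 4:k onto {1:k}
drop 5:k onto {4:k}
drop 6:i onto {5:k}
drop 7:m onto {3:j}
drop 8:j onto {7:m}
ground layer = {0:m, 1:k}
drop-orders for the pieces not yet dropped (sum over which currently-grounded one goes next):
  1 to go: {6} 1  {8} 1
  2 to go: {5,6} 1  {6,8} 2  {7,8} 1
  3 to go: {3,7,8} 1  {4,5,6} 1  {5,6,8} 3  {6,7,8} 3
  4 to go: {1,4,5,6} 1  {2,3,7,8} 1  {3,6,7,8} 4  {4,5,6,8} 4  {5,6,7,8} 6
  5 to go: {0,2,3,7,8} 1  {1,4,5,6,8} 5  {2,3,6,7,8} 5  {3,5,6,7,8} 10  {4,5,6,7,8} 10
  6 to go: {0,2,3,6,7,8} 6  {1,4,5,6,7,8} 15  {2,3,5,6,7,8} 15  {3,4,5,6,7,8} 20
  7 to go: {0,2,3,5,6,7,8} 21  {1,3,4,5,6,7,8} 35  {2,3,4,5,6,7,8} 35
  if 0:m drops first: 70 orders
  if 1:k drops first: 56 orders
heap linearizations: 126

126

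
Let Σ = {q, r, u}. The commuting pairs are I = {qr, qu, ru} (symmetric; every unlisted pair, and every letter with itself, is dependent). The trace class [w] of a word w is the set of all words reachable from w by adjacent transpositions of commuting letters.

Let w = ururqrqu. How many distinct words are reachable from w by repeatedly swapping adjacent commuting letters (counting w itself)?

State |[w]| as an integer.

560

#0=u has no predecessor
#1=r has no predecessor
#2=u depends on [0:u]
#3=r depends on [1:r]
#4=q has no predecessor
#5=r depends on [3:r]
#6=q depends on [4:q]
#7=u depends on [2:u]
sources: [0:u, 1:r, 4:q]
N(rest) = Σ N(rest − s) over sources s of rest; N(one piece) = 1:
  size 1 → [5]=1  [6]=1  [7]=1
  size 2 → [2,7]=1  [3,5]=1  [4,6]=1  [5,6]=2  [5,7]=2  [6,7]=2
  size 3 → [0,2,7]=1  [1,3,5]=1  [2,5,7]=3  [2,6,7]=3  [3,5,6]=3  [3,5,7]=3  [4,5,6]=3  [4,6,7]=3  [5,6,7]=6
  size 4 → [0,2,5,7]=4  [0,2,6,7]=4  [1,3,5,6]=4  [1,3,5,7]=4  [2,3,5,7]=6  [2,4,6,7]=6  [2,5,6,7]=12  [3,4,5,6]=6  [3,5,6,7]=12  [4,5,6,7]=12
  size 5 → [0,2,3,5,7]=10  [0,2,4,6,7]=10  [0,2,5,6,7]=20  [1,2,3,5,7]=10  [1,3,4,5,6]=10  [1,3,5,6,7]=20  [2,3,5,6,7]=30  [2,4,5,6,7]=30  [3,4,5,6,7]=30
  size 6 → [0,1,2,3,5,7]=20  [0,2,3,5,6,7]=60  [0,2,4,5,6,7]=60  [1,2,3,5,6,7]=60  [1,3,4,5,6,7]=60  [2,3,4,5,6,7]=90
  first=0(u) contributes 210
  first=1(r) contributes 210
  first=4(q) contributes 140
|[w]| = 560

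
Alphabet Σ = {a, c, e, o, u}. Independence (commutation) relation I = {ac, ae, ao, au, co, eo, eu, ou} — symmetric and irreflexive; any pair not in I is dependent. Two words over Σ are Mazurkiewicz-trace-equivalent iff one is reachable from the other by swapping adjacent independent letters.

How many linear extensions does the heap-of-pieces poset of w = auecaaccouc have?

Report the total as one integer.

#0=a has no predecessor
#1=u has no predecessor
#2=e has no predecessor
#3=c depends on [1:u, 2:e]
#4=a depends on [0:a]
#5=a depends on [4:a]
#6=c depends on [3:c]
#7=c depends on [6:c]
#8=o has no predecessor
#9=u depends on [7:c]
#10=c depends on [9:u]
sources: [0:a, 1:u, 2:e, 8:o]
N(rest) = Σ N(rest − s) over sources s of rest; N(one piece) = 1:
  size 1 → [5]=1  [8]=1  [10]=1
  size 2 → [4,5]=1  [5,8]=2  [5,10]=2  [8,10]=2  [9,10]=1
  size 3 → [0,4,5]=1  [4,5,8]=3  [4,5,10]=3  [5,8,10]=6  [5,9,10]=3  [7,9,10]=1  [8,9,10]=3
  size 4 → [0,4,5,8]=4  [0,4,5,10]=4  [4,5,8,10]=12  [4,5,9,10]=6  [5,7,9,10]=4  [5,8,9,10]=12  [6,7,9,10]=1  [7,8,9,10]=4
  size 5 → [0,4,5,8,10]=20  [0,4,5,9,10]=10  [3,6,7,9,10]=1  [4,5,7,9,10]=10  [4,5,8,9,10]=30  [5,6,7,9,10]=5  [5,7,8,9,10]=20  [6,7,8,9,10]=5
  size 6 → [0,4,5,7,9,10]=20  [0,4,5,8,9,10]=60  [1,3,6,7,9,10]=1  [2,3,6,7,9,10]=1  [3,5,6,7,9,10]=6  [3,6,7,8,9,10]=6  [4,5,6,7,9,10]=15  [4,5,7,8,9,10]=60  [5,6,7,8,9,10]=30
  size 7 → [0,4,5,6,7,9,10]=35  [0,4,5,7,8,9,10]=140  [1,2,3,6,7,9,10]=2  [1,3,5,6,7,9,10]=7  [1,3,6,7,8,9,10]=7  [2,3,5,6,7,9,10]=7  [2,3,6,7,8,9,10]=7  [3,4,5,6,7,9,10]=21  [3,5,6,7,8,9,10]=42  [4,5,6,7,8,9,10]=105
  size 8 → [0,3,4,5,6,7,9,10]=56  [0,4,5,6,7,8,9,10]=280  [1,2,3,5,6,7,9,10]=16  [1,2,3,6,7,8,9,10]=16  [1,3,4,5,6,7,9,10]=28  [1,3,5,6,7,8,9,10]=56  [2,3,4,5,6,7,9,10]=28  [2,3,5,6,7,8,9,10]=56  [3,4,5,6,7,8,9,10]=168
  size 9 → [0,1,3,4,5,6,7,9,10]=84  [0,2,3,4,5,6,7,9,10]=84  [0,3,4,5,6,7,8,9,10]=504  [1,2,3,4,5,6,7,9,10]=72  [1,2,3,5,6,7,8,9,10]=144  [1,3,4,5,6,7,8,9,10]=252  [2,3,4,5,6,7,8,9,10]=252
  first=0(a) contributes 720
  first=1(u) contributes 840
  first=2(e) contributes 840
  first=8(o) contributes 240
|[w]| = 2640

2640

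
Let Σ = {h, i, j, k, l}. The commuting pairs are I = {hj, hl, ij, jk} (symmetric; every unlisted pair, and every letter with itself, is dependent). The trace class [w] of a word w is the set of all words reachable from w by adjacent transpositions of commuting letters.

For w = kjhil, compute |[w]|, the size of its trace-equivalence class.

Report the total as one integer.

4

piece 0:k — minimal
piece 1:j — minimal
piece 2:h rests on {0:k}
piece 3:i rests on {2:h}
piece 4:l rests on {1:j, 3:i}
minimal pieces: {0:k, 1:j}
ways to finish when only these pieces remain (= sum over removing one remaining piece with nothing left below it):
  1 left: {4}→1
  2 left: {1,4}→1  {3,4}→1
  3 left: {1,3,4}→2  {2,3,4}→1
  placing 0:k first → 3 extensions
  placing 1:j first → 1 extensions
total linear extensions = 4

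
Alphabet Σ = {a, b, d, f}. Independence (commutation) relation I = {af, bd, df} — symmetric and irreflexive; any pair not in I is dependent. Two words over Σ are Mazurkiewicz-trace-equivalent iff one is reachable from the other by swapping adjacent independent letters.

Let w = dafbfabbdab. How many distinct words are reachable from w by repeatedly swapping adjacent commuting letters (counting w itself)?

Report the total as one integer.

piece 0:d — minimal
piece 1:a rests on {0:d}
piece 2:f — minimal
piece 3:b rests on {1:a, 2:f}
piece 4:f rests on {3:b}
piece 5:a rests on {3:b}
piece 6:b rests on {4:f, 5:a}
piece 7:b rests on {6:b}
piece 8:d rests on {5:a}
piece 9:a rests on {7:b, 8:d}
piece 10:b rests on {9:a}
minimal pieces: {0:d, 2:f}
ways to finish when only these pieces remain (= sum over removing one remaining piece with nothing left below it):
  1 left: {10}→1
  2 left: {9,10}→1
  3 left: {7,9,10}→1  {8,9,10}→1
  4 left: {6,7,9,10}→1  {7,8,9,10}→2
  5 left: {4,6,7,9,10}→1  {6,7,8,9,10}→3
  6 left: {4,6,7,8,9,10}→4  {5,6,7,8,9,10}→3
  7 left: {4,5,6,7,8,9,10}→7
  8 left: {3,4,5,6,7,8,9,10}→7
  9 left: {1,3,4,5,6,7,8,9,10}→7  {2,3,4,5,6,7,8,9,10}→7
  placing 0:d first → 14 extensions
  placing 2:f first → 7 extensions
total linear extensions = 21

21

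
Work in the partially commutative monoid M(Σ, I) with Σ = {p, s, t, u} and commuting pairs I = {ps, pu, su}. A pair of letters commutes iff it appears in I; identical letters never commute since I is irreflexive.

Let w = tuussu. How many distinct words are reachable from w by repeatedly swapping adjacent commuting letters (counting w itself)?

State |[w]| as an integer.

#0=t has no predecessor
#1=u depends on [0:t]
#2=u depends on [1:u]
#3=s depends on [0:t]
#4=s depends on [3:s]
#5=u depends on [2:u]
sources: [0:t]
N(rest) = Σ N(rest − s) over sources s of rest; N(one piece) = 1:
  size 1 → [4]=1  [5]=1
  size 2 → [2,5]=1  [3,4]=1  [4,5]=2
  size 3 → [1,2,5]=1  [2,4,5]=3  [3,4,5]=3
  size 4 → [1,2,4,5]=4  [2,3,4,5]=6
  first=0(t) contributes 10

10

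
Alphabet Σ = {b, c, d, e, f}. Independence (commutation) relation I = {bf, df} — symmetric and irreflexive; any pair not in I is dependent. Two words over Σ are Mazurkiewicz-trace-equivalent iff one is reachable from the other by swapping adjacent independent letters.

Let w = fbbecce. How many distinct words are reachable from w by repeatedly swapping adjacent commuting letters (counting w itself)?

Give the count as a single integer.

3

0(f) covers ∅
1(b) covers ∅
2(b) covers 1:b
3(e) covers 0:f, 2:b
4(c) covers 3:e
5(c) covers 4:c
6(e) covers 5:c
floor of heap: 0:f, 1:b
completions by unplaced set U, small U first (add the entries for U minus each lowest piece of U):
  |U|=1: {6}:1
  |U|=2: {5,6}:1
  |U|=3: {4,5,6}:1
  |U|=4: {3,4,5,6}:1
  |U|=5: {0,3,4,5,6}:1  {2,3,4,5,6}:1
  start at 0(f): 1
  start at 1(b): 2
sum over floor = 3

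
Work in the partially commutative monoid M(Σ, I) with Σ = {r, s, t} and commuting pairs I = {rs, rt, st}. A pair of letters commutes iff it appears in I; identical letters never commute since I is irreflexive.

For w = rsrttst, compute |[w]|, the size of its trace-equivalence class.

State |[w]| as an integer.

#0=r has no predecessor
#1=s has no predecessor
#2=r depends on [0:r]
#3=t has no predecessor
#4=t depends on [3:t]
#5=s depends on [1:s]
#6=t depends on [4:t]
sources: [0:r, 1:s, 3:t]
N(rest) = Σ N(rest − s) over sources s of rest; N(one piece) = 1:
  size 1 → [2]=1  [5]=1  [6]=1
  size 2 → [0,2]=1  [1,5]=1  [2,5]=2  [2,6]=2  [4,6]=1  [5,6]=2
  size 3 → [0,2,5]=3  [0,2,6]=3  [1,2,5]=3  [1,5,6]=3  [2,4,6]=3  [2,5,6]=6  [3,4,6]=1  [4,5,6]=3
  size 4 → [0,1,2,5]=6  [0,2,4,6]=6  [0,2,5,6]=12  [1,2,5,6]=12  [1,4,5,6]=6  [2,3,4,6]=4  [2,4,5,6]=12  [3,4,5,6]=4
  size 5 → [0,1,2,5,6]=30  [0,2,3,4,6]=10  [0,2,4,5,6]=30  [1,2,4,5,6]=30  [1,3,4,5,6]=10  [2,3,4,5,6]=20
  first=0(r) contributes 60
  first=1(s) contributes 60
  first=3(t) contributes 90
|[w]| = 210

210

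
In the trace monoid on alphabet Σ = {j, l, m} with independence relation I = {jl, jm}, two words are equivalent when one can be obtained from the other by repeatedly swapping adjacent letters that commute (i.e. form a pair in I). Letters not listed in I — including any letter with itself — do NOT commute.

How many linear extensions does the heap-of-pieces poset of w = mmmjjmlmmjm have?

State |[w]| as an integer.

165

#0=m has no predecessor
#1=m depends on [0:m]
#2=m depends on [1:m]
#3=j has no predecessor
#4=j depends on [3:j]
#5=m depends on [2:m]
#6=l depends on [5:m]
#7=m depends on [6:l]
#8=m depends on [7:m]
#9=j depends on [4:j]
#10=m depends on [8:m]
sources: [0:m, 3:j]
N(rest) = Σ N(rest − s) over sources s of rest; N(one piece) = 1:
  size 1 → [9]=1  [10]=1
  size 2 → [4,9]=1  [8,10]=1  [9,10]=2
  size 3 → [3,4,9]=1  [4,9,10]=3  [7,8,10]=1  [8,9,10]=3
  size 4 → [3,4,9,10]=4  [4,8,9,10]=6  [6,7,8,10]=1  [7,8,9,10]=4
  size 5 → [3,4,8,9,10]=10  [4,7,8,9,10]=10  [5,6,7,8,10]=1  [6,7,8,9,10]=5
  size 6 → [2,5,6,7,8,10]=1  [3,4,7,8,9,10]=20  [4,6,7,8,9,10]=15  [5,6,7,8,9,10]=6
  size 7 → [1,2,5,6,7,8,10]=1  [2,5,6,7,8,9,10]=7  [3,4,6,7,8,9,10]=35  [4,5,6,7,8,9,10]=21
  size 8 → [0,1,2,5,6,7,8,10]=1  [1,2,5,6,7,8,9,10]=8  [2,4,5,6,7,8,9,10]=28  [3,4,5,6,7,8,9,10]=56
  size 9 → [0,1,2,5,6,7,8,9,10]=9  [1,2,4,5,6,7,8,9,10]=36  [2,3,4,5,6,7,8,9,10]=84
  first=0(m) contributes 120
  first=3(j) contributes 45
|[w]| = 165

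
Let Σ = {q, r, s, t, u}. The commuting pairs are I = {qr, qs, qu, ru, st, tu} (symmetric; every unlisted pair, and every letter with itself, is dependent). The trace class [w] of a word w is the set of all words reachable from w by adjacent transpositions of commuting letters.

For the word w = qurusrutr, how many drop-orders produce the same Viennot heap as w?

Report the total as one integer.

78

0(q) covers ∅
1(u) covers ∅
2(r) covers ∅
3(u) covers 1:u
4(s) covers 2:r, 3:u
5(r) covers 4:s
6(u) covers 4:s
7(t) covers 0:q, 5:r
8(r) covers 7:t
floor of heap: 0:q, 1:u, 2:r
completions by unplaced set U, small U first (add the entries for U minus each lowest piece of U):
  |U|=1: {6}:1  {8}:1
  |U|=2: {6,8}:2  {7,8}:1
  |U|=3: {0,7,8}:1  {5,7,8}:1  {6,7,8}:3
  |U|=4: {0,5,7,8}:2  {0,6,7,8}:4  {5,6,7,8}:4
  |U|=5: {0,5,6,7,8}:10  {4,5,6,7,8}:4
  |U|=6: {0,4,5,6,7,8}:14  {2,4,5,6,7,8}:4  {3,4,5,6,7,8}:4
  |U|=7: {0,2,4,5,6,7,8}:18  {0,3,4,5,6,7,8}:18  {1,3,4,5,6,7,8}:4  {2,3,4,5,6,7,8}:8
  start at 0(q): 12
  start at 1(u): 44
  start at 2(r): 22
sum over floor = 78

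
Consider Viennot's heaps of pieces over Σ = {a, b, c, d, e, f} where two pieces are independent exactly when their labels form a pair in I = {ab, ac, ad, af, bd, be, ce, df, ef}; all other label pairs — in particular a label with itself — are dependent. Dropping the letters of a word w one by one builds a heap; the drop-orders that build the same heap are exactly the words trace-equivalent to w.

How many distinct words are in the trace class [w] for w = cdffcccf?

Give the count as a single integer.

3

piece 0:c — minimal
piece 1:d rests on {0:c}
piece 2:f rests on {0:c}
piece 3:f rests on {2:f}
piece 4:c rests on {1:d, 3:f}
piece 5:c rests on {4:c}
piece 6:c rests on {5:c}
piece 7:f rests on {6:c}
minimal pieces: {0:c}
ways to finish when only these pieces remain (= sum over removing one remaining piece with nothing left below it):
  1 left: {7}→1
  2 left: {6,7}→1
  3 left: {5,6,7}→1
  4 left: {4,5,6,7}→1
  5 left: {1,4,5,6,7}→1  {3,4,5,6,7}→1
  6 left: {1,3,4,5,6,7}→2  {2,3,4,5,6,7}→1
  placing 0:c first → 3 extensions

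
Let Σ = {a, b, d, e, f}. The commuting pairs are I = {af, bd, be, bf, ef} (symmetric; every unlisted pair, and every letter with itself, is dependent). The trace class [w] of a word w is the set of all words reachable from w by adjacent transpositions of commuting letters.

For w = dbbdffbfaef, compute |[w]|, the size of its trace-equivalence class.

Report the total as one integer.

0(d) covers ∅
1(b) covers ∅
2(b) covers 1:b
3(d) covers 0:d
4(f) covers 3:d
5(f) covers 4:f
6(b) covers 2:b
7(f) covers 5:f
8(a) covers 3:d, 6:b
9(e) covers 8:a
10(f) covers 7:f
floor of heap: 0:d, 1:b
completions by unplaced set U, small U first (add the entries for U minus each lowest piece of U):
  |U|=1: {9}:1  {10}:1
  |U|=2: {7,10}:1  {8,9}:1  {9,10}:2
  |U|=3: {5,7,10}:1  {6,8,9}:1  {7,9,10}:3  {8,9,10}:3
  |U|=4: {2,6,8,9}:1  {4,5,7,10}:1  {5,7,9,10}:4  {6,8,9,10}:4  {7,8,9,10}:6
  |U|=5: {1,2,6,8,9}:1  {2,6,8,9,10}:5  {4,5,7,9,10}:5  {5,7,8,9,10}:10  {6,7,8,9,10}:10
  |U|=6: {1,2,6,8,9,10}:6  {2,6,7,8,9,10}:15  {4,5,7,8,9,10}:15  {5,6,7,8,9,10}:20
  |U|=7: {1,2,6,7,8,9,10}:21  {2,5,6,7,8,9,10}:35  {3,4,5,7,8,9,10}:15  {4,5,6,7,8,9,10}:35
  |U|=8: {0,3,4,5,7,8,9,10}:15  {1,2,5,6,7,8,9,10}:56  {2,4,5,6,7,8,9,10}:70  {3,4,5,6,7,8,9,10}:50
  |U|=9: {0,3,4,5,6,7,8,9,10}:65  {1,2,4,5,6,7,8,9,10}:126  {2,3,4,5,6,7,8,9,10}:120
  start at 0(d): 246
  start at 1(b): 185
sum over floor = 431

431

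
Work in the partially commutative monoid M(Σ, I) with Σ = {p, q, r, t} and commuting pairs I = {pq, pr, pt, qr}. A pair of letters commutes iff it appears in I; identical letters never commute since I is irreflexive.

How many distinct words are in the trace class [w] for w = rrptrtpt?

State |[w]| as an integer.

#0=r has no predecessor
#1=r depends on [0:r]
#2=p has no predecessor
#3=t depends on [1:r]
#4=r depends on [3:t]
#5=t depends on [4:r]
#6=p depends on [2:p]
#7=t depends on [5:t]
sources: [0:r, 2:p]
N(rest) = Σ N(rest − s) over sources s of rest; N(one piece) = 1:
  size 1 → [6]=1  [7]=1
  size 2 → [2,6]=1  [5,7]=1  [6,7]=2
  size 3 → [2,6,7]=3  [4,5,7]=1  [5,6,7]=3
  size 4 → [2,5,6,7]=6  [3,4,5,7]=1  [4,5,6,7]=4
  size 5 → [1,3,4,5,7]=1  [2,4,5,6,7]=10  [3,4,5,6,7]=5
  size 6 → [0,1,3,4,5,7]=1  [1,3,4,5,6,7]=6  [2,3,4,5,6,7]=15
  first=0(r) contributes 21
  first=2(p) contributes 7
|[w]| = 28

28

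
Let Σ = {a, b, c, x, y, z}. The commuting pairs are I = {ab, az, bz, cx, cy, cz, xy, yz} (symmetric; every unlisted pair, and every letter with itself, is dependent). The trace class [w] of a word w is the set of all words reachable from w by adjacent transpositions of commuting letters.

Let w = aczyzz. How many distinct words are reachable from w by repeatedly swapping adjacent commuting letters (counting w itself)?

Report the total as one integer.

piece 0:a — minimal
piece 1:c rests on {0:a}
piece 2:z — minimal
piece 3:y rests on {0:a}
piece 4:z rests on {2:z}
piece 5:z rests on {4:z}
minimal pieces: {0:a, 2:z}
ways to finish when only these pieces remain (= sum over removing one remaining piece with nothing left below it):
  1 left: {1}→1  {3}→1  {5}→1
  2 left: {1,3}→2  {1,5}→2  {3,5}→2  {4,5}→1
  3 left: {0,1,3}→2  {1,3,5}→6  {1,4,5}→3  {2,4,5}→1  {3,4,5}→3
  4 left: {0,1,3,5}→8  {1,2,4,5}→4  {1,3,4,5}→12  {2,3,4,5}→4
  placing 0:a first → 20 extensions
  placing 2:z first → 20 extensions
total linear extensions = 40

40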